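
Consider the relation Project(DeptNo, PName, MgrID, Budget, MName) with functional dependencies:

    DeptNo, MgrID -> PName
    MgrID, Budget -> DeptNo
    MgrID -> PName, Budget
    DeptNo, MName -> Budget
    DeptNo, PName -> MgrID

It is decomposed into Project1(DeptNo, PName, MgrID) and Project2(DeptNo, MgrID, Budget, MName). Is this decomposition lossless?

Yes

Common attributes: Project1 ∩ Project2 = {DeptNo, MgrID}.
Closure of {DeptNo, MgrID}: DeptNo, MgrID → PName applies, adding PName; MgrID → PName, Budget applies, adding Budget. So (DeptNo, MgrID)⁺ = {DeptNo, PName, MgrID, Budget}.
This closure contains every attribute of Project1, so Project1 ∩ Project2 → Project1. The join is lossless.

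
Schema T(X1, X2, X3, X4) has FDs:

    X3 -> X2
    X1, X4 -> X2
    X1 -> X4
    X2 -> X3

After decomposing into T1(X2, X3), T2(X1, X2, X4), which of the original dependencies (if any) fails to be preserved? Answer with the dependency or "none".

X3 → X2 lies within T1.
X1, X4 → X2 lies within T2.
X1 → X4 lies within T2.
X2 → X3 lies within T1.
Every dependency is enforceable on the fragments, so the decomposition is dependency-preserving.

none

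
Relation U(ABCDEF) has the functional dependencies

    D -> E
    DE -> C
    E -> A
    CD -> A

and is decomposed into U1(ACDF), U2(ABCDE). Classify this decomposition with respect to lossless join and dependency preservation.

lossy but dependency-preserving

Lossless test: (ACD)⁺ = {ACDE}, which is a superkey of neither fragment — lossy.
Dependency preservation: every FD's attributes lie within a single fragment, so each can be enforced locally — preserved.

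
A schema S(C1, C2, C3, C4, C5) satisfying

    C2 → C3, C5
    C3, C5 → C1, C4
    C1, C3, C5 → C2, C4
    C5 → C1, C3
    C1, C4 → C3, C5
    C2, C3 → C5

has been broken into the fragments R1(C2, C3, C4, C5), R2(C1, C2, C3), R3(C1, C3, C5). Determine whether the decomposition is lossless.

Yes

Chase test. Columns are C1, C2, C3, C4, C5; row i has aⱼ where attribute j ∈ Ri, else bᵢⱼ.
Initial tableau (one row per fragment):
  row 1: b11 a2 a3 a4 a5
  row 2: a1 a2 a3 b24 b25
  row 3: a1 b32 a3 b34 a5
Rows 1 and 2 agree on C2; apply C2→C3, C5 and equate their C3, C5 entries.
Rows 1 and 2 agree on C3, C5; apply C3, C5→C1, C4 and equate their C1, C4 entries.
Rows 1 and 3 agree on C3, C5; apply C3, C5→C1, C4 and equate their C1, C4 entries.
Rows 1 and 3 agree on C1, C3, C5; apply C1, C3, C5→C2, C4 and equate their C2, C4 entries.
Row 1 is now all distinguished symbols — the join is lossless.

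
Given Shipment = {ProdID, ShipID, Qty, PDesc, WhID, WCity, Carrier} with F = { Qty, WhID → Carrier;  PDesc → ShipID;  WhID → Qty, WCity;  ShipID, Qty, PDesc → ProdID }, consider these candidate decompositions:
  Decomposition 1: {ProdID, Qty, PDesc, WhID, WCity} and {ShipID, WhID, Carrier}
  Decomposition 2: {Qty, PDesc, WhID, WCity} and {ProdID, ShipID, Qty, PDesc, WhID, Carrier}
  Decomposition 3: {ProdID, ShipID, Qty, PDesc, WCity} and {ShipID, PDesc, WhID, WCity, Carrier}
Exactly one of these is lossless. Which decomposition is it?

Decomposition 1: common = {WhID}, closure = {Qty, WhID, WCity, Carrier} → lossy.
Decomposition 2: common = {Qty, PDesc, WhID}, closure = {ProdID, ShipID, Qty, PDesc, WhID, WCity, Carrier} → lossless.
Decomposition 3: common = {ShipID, PDesc, WCity}, closure = {ShipID, PDesc, WCity} → lossy.

Decomposition 2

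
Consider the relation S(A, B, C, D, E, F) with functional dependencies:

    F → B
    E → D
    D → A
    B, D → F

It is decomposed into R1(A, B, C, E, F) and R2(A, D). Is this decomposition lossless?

No

Common attributes: R1 ∩ R2 = {A}.
No dependency enlarges {A}, so (A)⁺ = {A}.
The closure contains neither all of R1 = {A, B, C, E, F} nor all of R2 = {A, D}, so the common attributes are not a superkey of either fragment. The join is lossy.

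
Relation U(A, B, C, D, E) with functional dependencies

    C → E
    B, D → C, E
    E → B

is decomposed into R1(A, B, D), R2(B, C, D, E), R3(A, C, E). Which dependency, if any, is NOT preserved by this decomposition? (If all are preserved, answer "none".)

none

C → E lies within R2.
B, D → C, E lies within R2.
E → B lies within R2.
Every dependency is enforceable on the fragments, so the decomposition is dependency-preserving.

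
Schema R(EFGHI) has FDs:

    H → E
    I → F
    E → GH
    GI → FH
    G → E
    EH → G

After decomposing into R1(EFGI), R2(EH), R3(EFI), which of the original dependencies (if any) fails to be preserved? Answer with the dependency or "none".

H → E lies within R2.
I → F lies within R1.
E → GH: restricted closure across fragments reaches GH.
GI → FH: restricted closure across fragments reaches FH.
G → E lies within R1.
EH → G: restricted closure across fragments reaches G.
Every dependency is enforceable on the fragments, so the decomposition is dependency-preserving.

none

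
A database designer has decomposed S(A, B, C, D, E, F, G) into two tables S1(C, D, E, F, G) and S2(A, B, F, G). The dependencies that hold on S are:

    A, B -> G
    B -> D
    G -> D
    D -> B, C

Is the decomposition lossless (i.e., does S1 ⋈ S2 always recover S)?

No

Common attributes: S1 ∩ S2 = {F, G}.
Closure of {F, G}: G → D applies, adding D; D → B, C applies, adding B, C. So (F, G)⁺ = {B, C, D, F, G}.
The closure contains neither all of S1 = {C, D, E, F, G} nor all of S2 = {A, B, F, G}, so the common attributes are not a superkey of either fragment. The join is lossy.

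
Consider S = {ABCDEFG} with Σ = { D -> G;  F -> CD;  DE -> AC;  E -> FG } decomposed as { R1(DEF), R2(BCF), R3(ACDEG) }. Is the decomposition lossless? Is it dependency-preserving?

Lossless test (chase): Rows 1 and 3 agree on D; apply D→G and equate their G entries. Rows 1 and 2 agree on F; apply F→CD and equate their CD entries. Rows 1 and 3 agree on DE; apply DE→AC and equate their AC entries. Rows 1 and 3 agree on E; apply E→FG and equate their FG entries. Rows 1 and 2 agree on D; apply D→G and equate their G entries. No row becomes fully distinguished — the join is lossy.
Dependency preservation: F → CD; E → FG are not contained in any single fragment, but the restricted closure of each left-hand side across the fragments still reaches the right-hand side; the remaining FDs each lie inside some fragment. All dependencies are preserved.

lossy but dependency-preserving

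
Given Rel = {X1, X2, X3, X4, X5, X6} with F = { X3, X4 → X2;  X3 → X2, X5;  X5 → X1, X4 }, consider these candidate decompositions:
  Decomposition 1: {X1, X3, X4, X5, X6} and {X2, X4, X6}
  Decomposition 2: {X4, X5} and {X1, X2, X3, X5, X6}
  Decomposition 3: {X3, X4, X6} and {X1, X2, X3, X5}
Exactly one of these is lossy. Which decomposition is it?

Decomposition 1

Decomposition 1: common = {X4, X6}, closure = {X4, X6} → lossy.
Decomposition 2: common = {X5}, closure = {X1, X4, X5} → lossless.
Decomposition 3: common = {X3}, closure = {X1, X2, X3, X4, X5} → lossless.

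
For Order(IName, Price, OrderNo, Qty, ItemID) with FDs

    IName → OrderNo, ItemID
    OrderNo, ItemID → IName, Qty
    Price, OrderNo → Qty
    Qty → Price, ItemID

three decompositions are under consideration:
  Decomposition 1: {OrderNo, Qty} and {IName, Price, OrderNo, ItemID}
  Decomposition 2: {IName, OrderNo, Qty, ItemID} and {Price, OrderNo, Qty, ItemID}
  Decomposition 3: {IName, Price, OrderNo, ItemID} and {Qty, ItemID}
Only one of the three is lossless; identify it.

Decomposition 1: common = {OrderNo}, closure = {OrderNo} → lossy.
Decomposition 2: common = {OrderNo, Qty, ItemID}, closure = {IName, Price, OrderNo, Qty, ItemID} → lossless.
Decomposition 3: common = {ItemID}, closure = {ItemID} → lossy.

Decomposition 2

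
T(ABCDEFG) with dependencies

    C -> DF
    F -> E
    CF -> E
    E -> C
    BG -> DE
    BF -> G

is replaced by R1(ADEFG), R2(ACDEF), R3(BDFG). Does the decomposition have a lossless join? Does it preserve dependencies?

lossy but dependency-preserving

Lossless test (chase): Rows 1 and 3 agree on F; apply F→E and equate their E entries. Rows 1 and 2 agree on E; apply E→C and equate their C entries. Rows 1 and 3 agree on E; apply E→C and equate their C entries. No row becomes fully distinguished — the join is lossy.
Dependency preservation: BG → DE is not contained in any single fragment, but the restricted closure of its left-hand side across the fragments still reaches the right-hand side; the remaining FDs each lie inside some fragment. All dependencies are preserved.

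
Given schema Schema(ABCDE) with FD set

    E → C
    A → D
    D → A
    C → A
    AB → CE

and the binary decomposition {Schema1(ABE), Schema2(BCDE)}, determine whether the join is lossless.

Common attributes: Schema1 ∩ Schema2 = {BE}.
Closure of {BE}: E → C applies, adding C; C → A applies, adding A; A → D applies, adding D. So (BE)⁺ = {ABCDE}.
This closure contains every attribute of Schema1, so Schema1 ∩ Schema2 → Schema1. The join is lossless.

Yes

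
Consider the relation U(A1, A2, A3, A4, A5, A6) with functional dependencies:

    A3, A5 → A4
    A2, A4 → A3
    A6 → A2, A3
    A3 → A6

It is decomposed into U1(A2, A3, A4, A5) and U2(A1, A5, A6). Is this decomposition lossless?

No

Common attributes: U1 ∩ U2 = {A5}.
No dependency enlarges {A5}, so (A5)⁺ = {A5}.
The closure contains neither all of U1 = {A2, A3, A4, A5} nor all of U2 = {A1, A5, A6}, so the common attributes are not a superkey of either fragment. The join is lossy.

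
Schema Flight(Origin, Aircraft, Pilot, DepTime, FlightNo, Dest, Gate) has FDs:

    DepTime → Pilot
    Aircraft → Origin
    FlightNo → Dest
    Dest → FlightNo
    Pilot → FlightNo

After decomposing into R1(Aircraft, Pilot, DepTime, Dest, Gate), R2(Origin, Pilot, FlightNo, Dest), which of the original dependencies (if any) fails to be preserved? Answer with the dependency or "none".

Check Aircraft → Origin: no single fragment contains all of {Origin, Aircraft}, and the restricted closure of {Aircraft} across the fragments never reaches {Origin}.
DepTime → Pilot is preserved.
FlightNo → Dest is preserved.
Dest → FlightNo is preserved.
Pilot → FlightNo is preserved.

Aircraft → Origin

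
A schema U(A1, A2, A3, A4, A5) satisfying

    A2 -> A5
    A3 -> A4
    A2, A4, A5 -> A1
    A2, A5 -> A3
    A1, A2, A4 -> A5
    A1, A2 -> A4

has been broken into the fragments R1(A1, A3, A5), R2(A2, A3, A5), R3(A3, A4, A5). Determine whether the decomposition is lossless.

No

Chase test. Columns are A1, A2, A3, A4, A5; row i has aⱼ where attribute j ∈ Ri, else bᵢⱼ.
Initial tableau (one row per fragment):
  row 1: a1 b12 a3 b14 a5
  row 2: b21 a2 a3 b24 a5
  row 3: b31 b32 a3 a4 a5
Rows 1 and 2 agree on A3; apply A3→A4 and equate their A4 entries.
Rows 1 and 3 agree on A3; apply A3→A4 and equate their A4 entries.
No row becomes fully distinguished — the join is lossy.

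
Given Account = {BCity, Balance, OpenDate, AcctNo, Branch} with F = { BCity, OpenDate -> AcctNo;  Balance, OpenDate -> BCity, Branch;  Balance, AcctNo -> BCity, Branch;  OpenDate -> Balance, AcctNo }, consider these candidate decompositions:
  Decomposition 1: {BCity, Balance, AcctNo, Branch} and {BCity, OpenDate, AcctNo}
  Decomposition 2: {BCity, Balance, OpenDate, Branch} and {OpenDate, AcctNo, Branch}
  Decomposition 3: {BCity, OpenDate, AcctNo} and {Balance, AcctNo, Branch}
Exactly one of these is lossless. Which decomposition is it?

Decomposition 1: common = {BCity, AcctNo}, closure = {BCity, AcctNo} → lossy.
Decomposition 2: common = {OpenDate, Branch}, closure = {BCity, Balance, OpenDate, AcctNo, Branch} → lossless.
Decomposition 3: common = {AcctNo}, closure = {AcctNo} → lossy.

Decomposition 2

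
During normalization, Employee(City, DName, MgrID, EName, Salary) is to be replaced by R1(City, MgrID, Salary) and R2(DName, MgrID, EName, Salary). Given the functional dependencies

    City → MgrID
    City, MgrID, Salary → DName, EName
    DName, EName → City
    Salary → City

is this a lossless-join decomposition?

Yes

Common attributes: R1 ∩ R2 = {MgrID, Salary}.
Closure of {MgrID, Salary}: Salary → City applies, adding City; City, MgrID, Salary → DName, EName applies, adding DName, EName. So (MgrID, Salary)⁺ = {City, DName, MgrID, EName, Salary}.
This closure contains every attribute of R1, so R1 ∩ R2 → R1. The join is lossless.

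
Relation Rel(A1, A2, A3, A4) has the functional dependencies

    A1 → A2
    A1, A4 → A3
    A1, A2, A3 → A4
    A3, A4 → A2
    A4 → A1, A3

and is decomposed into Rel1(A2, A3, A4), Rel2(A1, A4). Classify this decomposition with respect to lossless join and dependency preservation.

lossless but not dependency-preserving

Lossless test: (A4)⁺ = {A1, A2, A3, A4}, which contains all of one fragment — lossless.
Dependency preservation: the restricted closure of {A1} across the fragments never reaches {A2}, so A1 → A2 cannot be enforced without a join — not preserved.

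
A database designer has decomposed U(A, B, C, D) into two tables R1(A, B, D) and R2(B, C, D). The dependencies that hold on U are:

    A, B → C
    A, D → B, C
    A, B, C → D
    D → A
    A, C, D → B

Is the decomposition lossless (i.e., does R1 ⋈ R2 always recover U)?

Yes

Common attributes: R1 ∩ R2 = {B, D}.
Closure of {B, D}: D → A applies, adding A; A, B → C applies, adding C. So (B, D)⁺ = {A, B, C, D}.
This closure contains every attribute of R1, so R1 ∩ R2 → R1. The join is lossless.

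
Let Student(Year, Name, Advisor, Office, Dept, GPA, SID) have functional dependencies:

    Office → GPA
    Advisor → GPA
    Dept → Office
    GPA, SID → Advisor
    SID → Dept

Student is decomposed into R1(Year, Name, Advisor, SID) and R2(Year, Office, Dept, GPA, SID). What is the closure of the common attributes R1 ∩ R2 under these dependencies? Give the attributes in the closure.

Year, Advisor, Office, Dept, GPA, SID

R1 ∩ R2 = {Year, SID}.
SID → Dept applies, adding Dept
Dept → Office applies, adding Office
Office → GPA applies, adding GPA
GPA, SID → Advisor applies, adding Advisor
Closure: {Year, Advisor, Office, Dept, GPA, SID}.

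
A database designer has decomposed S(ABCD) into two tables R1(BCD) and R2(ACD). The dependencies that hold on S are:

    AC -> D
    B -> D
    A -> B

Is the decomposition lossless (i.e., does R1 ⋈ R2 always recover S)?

No

Common attributes: R1 ∩ R2 = {CD}.
No dependency enlarges {CD}, so (CD)⁺ = {CD}.
The closure contains neither all of R1 = {BCD} nor all of R2 = {ACD}, so the common attributes are not a superkey of either fragment. The join is lossy.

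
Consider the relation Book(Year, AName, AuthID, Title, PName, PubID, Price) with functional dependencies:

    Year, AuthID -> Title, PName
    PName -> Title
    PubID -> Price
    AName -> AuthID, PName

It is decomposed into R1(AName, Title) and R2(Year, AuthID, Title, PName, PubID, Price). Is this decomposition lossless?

Common attributes: R1 ∩ R2 = {Title}.
No dependency enlarges {Title}, so (Title)⁺ = {Title}.
The closure contains neither all of R1 = {AName, Title} nor all of R2 = {Year, AuthID, Title, PName, PubID, Price}, so the common attributes are not a superkey of either fragment. The join is lossy.

No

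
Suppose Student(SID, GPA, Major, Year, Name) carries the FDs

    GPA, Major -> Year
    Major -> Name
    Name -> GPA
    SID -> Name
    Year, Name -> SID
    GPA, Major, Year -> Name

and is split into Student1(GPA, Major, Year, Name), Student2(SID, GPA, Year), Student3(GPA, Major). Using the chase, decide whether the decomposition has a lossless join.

No

Chase test. Columns are SID, GPA, Major, Year, Name; row i has aⱼ where attribute j ∈ Studenti, else bᵢⱼ.
Initial tableau (one row per fragment):
  row 1: b11 a2 a3 a4 a5
  row 2: a1 a2 b23 a4 b25
  row 3: b31 a2 a3 b34 b35
Rows 1 and 3 agree on GPA, Major; apply GPA, Major→Year and equate their Year entries.
Rows 1 and 3 agree on Major; apply Major→Name and equate their Name entries.
Rows 1 and 3 agree on Year, Name; apply Year, Name→SID and equate their SID entries.
No row becomes fully distinguished — the join is lossy.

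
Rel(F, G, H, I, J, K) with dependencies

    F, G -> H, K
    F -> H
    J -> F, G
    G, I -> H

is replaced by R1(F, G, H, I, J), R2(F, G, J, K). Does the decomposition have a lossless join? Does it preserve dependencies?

Lossless test: (F, G, J)⁺ = {F, G, H, J, K}, which contains all of one fragment — lossless.
Dependency preservation: F, G → H, K is not contained in any single fragment, but the restricted closure of its left-hand side across the fragments still reaches the right-hand side; the remaining FDs each lie inside some fragment. All dependencies are preserved.

lossless and dependency-preserving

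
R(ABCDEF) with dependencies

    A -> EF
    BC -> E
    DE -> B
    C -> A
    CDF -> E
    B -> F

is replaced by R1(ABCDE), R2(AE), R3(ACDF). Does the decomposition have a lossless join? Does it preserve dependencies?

Lossless test (chase): Rows 1 and 2 agree on A; apply A→EF and equate their EF entries. Rows 1 and 3 agree on A; apply A→EF and equate their EF entries. Rows 1 and 3 agree on DE; apply DE→B and equate their B entries. Row 1 is now all distinguished symbols — the join is lossless.
Dependency preservation: the restricted closure of {B} across the fragments never reaches {F}, so B → F cannot be enforced without a join — not preserved.

lossless but not dependency-preserving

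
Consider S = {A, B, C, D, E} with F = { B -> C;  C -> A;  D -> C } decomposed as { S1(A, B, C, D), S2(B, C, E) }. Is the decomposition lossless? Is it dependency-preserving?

lossy but dependency-preserving

Lossless test: (B, C)⁺ = {A, B, C}, which is a superkey of neither fragment — lossy.
Dependency preservation: every FD's attributes lie within a single fragment, so each can be enforced locally — preserved.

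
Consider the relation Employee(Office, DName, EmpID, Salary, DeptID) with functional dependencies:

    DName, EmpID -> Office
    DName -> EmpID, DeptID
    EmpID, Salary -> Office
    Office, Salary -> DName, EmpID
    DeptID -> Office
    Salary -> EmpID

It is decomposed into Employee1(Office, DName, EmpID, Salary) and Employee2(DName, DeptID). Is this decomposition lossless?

Yes

Common attributes: Employee1 ∩ Employee2 = {DName}.
Closure of {DName}: DName → EmpID, DeptID applies, adding EmpID, DeptID; DeptID → Office applies, adding Office. So (DName)⁺ = {Office, DName, EmpID, DeptID}.
This closure contains every attribute of Employee2, so Employee1 ∩ Employee2 → Employee2. The join is lossless.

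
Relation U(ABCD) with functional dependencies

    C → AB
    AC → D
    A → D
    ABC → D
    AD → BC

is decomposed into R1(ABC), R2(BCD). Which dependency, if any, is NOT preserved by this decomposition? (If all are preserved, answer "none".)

C → AB lies within R1.
AC → D: restricted closure across fragments reaches D.
A → D: restricted closure across fragments reaches D.
ABC → D: restricted closure across fragments reaches D.
AD → BC: restricted closure across fragments reaches BC.
Every dependency is enforceable on the fragments, so the decomposition is dependency-preserving.

none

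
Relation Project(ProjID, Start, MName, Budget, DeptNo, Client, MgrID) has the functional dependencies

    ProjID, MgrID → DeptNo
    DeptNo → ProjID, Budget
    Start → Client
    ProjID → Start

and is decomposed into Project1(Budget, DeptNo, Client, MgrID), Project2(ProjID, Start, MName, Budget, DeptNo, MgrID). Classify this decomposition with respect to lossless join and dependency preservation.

lossless but not dependency-preserving

Lossless test: (Budget, DeptNo, MgrID)⁺ = {ProjID, Start, Budget, DeptNo, Client, MgrID}, which contains all of one fragment — lossless.
Dependency preservation: the restricted closure of {Start} across the fragments never reaches {Client}, so Start → Client cannot be enforced without a join — not preserved.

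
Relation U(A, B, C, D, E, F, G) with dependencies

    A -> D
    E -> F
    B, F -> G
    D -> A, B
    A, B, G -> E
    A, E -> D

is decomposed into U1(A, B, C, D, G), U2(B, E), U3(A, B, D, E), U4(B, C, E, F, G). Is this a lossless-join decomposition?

Chase test. Columns are A, B, C, D, E, F, G; row i has aⱼ where attribute j ∈ Ui, else bᵢⱼ.
Initial tableau (one row per fragment):
  row 1: a1 a2 a3 a4 b15 b16 a7
  row 2: b21 a2 b23 b24 a5 b26 b27
  row 3: a1 a2 b33 a4 a5 b36 b37
  row 4: b41 a2 a3 b44 a5 a6 a7
Rows 2 and 3 agree on E; apply E→F and equate their F entries.
Rows 2 and 4 agree on E; apply E→F and equate their F entries.
Rows 2 and 3 agree on B, F; apply B, F→G and equate their G entries.
Rows 2 and 4 agree on B, F; apply B, F→G and equate their G entries.
Rows 1 and 3 agree on A, B, G; apply A, B, G→E and equate their E entries.
Rows 1 and 2 agree on E; apply E→F and equate their F entries.
Row 1 is now all distinguished symbols — the join is lossless.

Yes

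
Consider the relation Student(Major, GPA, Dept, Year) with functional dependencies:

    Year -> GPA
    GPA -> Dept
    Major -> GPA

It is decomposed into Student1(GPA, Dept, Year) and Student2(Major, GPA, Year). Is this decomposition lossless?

Common attributes: Student1 ∩ Student2 = {GPA, Year}.
Closure of {GPA, Year}: GPA → Dept applies, adding Dept. So (GPA, Year)⁺ = {GPA, Dept, Year}.
This closure contains every attribute of Student1, so Student1 ∩ Student2 → Student1. The join is lossless.

Yes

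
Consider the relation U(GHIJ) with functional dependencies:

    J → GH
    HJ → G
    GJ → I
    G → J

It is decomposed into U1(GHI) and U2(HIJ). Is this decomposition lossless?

Common attributes: U1 ∩ U2 = {HI}.
No dependency enlarges {HI}, so (HI)⁺ = {HI}.
The closure contains neither all of U1 = {GHI} nor all of U2 = {HIJ}, so the common attributes are not a superkey of either fragment. The join is lossy.

No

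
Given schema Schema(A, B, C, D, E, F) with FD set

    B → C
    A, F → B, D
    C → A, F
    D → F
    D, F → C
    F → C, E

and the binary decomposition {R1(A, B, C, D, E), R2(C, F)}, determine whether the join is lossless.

Yes

Common attributes: R1 ∩ R2 = {C}.
Closure of {C}: C → A, F applies, adding A, F; F → C, E applies, adding E; A, F → B, D applies, adding B, D. So (C)⁺ = {A, B, C, D, E, F}.
This closure contains every attribute of R1, so R1 ∩ R2 → R1. The join is lossless.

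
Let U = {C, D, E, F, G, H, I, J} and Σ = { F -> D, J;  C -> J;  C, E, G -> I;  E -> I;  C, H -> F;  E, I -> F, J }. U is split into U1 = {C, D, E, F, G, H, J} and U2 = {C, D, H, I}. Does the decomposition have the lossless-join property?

Common attributes: U1 ∩ U2 = {C, D, H}.
Closure of {C, D, H}: C → J applies, adding J; C, H → F applies, adding F. So (C, D, H)⁺ = {C, D, F, H, J}.
The closure contains neither all of U1 = {C, D, E, F, G, H, J} nor all of U2 = {C, D, H, I}, so the common attributes are not a superkey of either fragment. The join is lossy.

No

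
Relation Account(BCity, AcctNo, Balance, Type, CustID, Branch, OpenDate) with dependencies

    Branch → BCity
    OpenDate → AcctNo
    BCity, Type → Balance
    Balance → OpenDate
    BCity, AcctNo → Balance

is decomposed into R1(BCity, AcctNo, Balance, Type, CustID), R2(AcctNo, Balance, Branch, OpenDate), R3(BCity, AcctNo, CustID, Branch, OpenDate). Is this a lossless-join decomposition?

No

Chase test. Columns are BCity, AcctNo, Balance, Type, CustID, Branch, OpenDate; row i has aⱼ where attribute j ∈ Ri, else bᵢⱼ.
Initial tableau (one row per fragment):
  row 1: a1 a2 a3 a4 a5 b16 b17
  row 2: b21 a2 a3 b24 b25 a6 a7
  row 3: a1 a2 b33 b34 a5 a6 a7
Rows 2 and 3 agree on Branch; apply Branch→BCity and equate their BCity entries.
Rows 1 and 2 agree on Balance; apply Balance→OpenDate and equate their OpenDate entries.
Rows 1 and 3 agree on BCity, AcctNo; apply BCity, AcctNo→Balance and equate their Balance entries.
No row becomes fully distinguished — the join is lossy.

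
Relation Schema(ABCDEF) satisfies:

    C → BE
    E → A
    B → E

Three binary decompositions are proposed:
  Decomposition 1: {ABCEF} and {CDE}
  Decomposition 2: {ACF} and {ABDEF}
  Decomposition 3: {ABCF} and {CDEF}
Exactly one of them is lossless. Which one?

Decomposition 3

Decomposition 1: common = {CE}, closure = {ABCE} → lossy.
Decomposition 2: common = {AF}, closure = {AF} → lossy.
Decomposition 3: common = {CF}, closure = {ABCEF} → lossless.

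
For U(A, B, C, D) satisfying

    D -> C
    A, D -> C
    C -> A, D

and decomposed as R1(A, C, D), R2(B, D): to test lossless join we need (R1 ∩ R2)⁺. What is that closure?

R1 ∩ R2 = {D}.
D → C applies, adding C
C → A, D applies, adding A
Closure: {A, C, D}.

A, C, D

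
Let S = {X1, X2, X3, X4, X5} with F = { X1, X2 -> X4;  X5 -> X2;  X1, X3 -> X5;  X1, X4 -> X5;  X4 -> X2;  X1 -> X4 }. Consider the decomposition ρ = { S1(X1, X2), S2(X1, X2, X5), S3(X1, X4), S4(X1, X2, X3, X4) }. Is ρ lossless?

Chase test. Columns are X1, X2, X3, X4, X5; row i has aⱼ where attribute j ∈ Si, else bᵢⱼ.
Initial tableau (one row per fragment):
  row 1: a1 a2 b13 b14 b15
  row 2: a1 a2 b23 b24 a5
  row 3: a1 b32 b33 a4 b35
  row 4: a1 a2 a3 a4 b45
Rows 1 and 2 agree on X1, X2; apply X1, X2→X4 and equate their X4 entries.
Rows 1 and 4 agree on X1, X2; apply X1, X2→X4 and equate their X4 entries.
Rows 1 and 2 agree on X1, X4; apply X1, X4→X5 and equate their X5 entries.
Rows 1 and 3 agree on X1, X4; apply X1, X4→X5 and equate their X5 entries.
Rows 1 and 4 agree on X1, X4; apply X1, X4→X5 and equate their X5 entries.
Rows 1 and 3 agree on X4; apply X4→X2 and equate their X2 entries.
Row 4 is now all distinguished symbols — the join is lossless.

Yes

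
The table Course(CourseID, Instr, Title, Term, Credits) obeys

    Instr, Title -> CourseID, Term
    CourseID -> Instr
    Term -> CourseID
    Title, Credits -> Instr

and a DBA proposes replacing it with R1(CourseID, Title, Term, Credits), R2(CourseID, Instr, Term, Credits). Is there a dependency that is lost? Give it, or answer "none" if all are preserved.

Instr, Title -> CourseID, Term

Check Instr, Title → CourseID, Term: no single fragment contains all of {CourseID, Instr, Title, Term}, and the restricted closure of {Instr, Title} across the fragments never reaches {CourseID, Term}.
CourseID → Instr is preserved.
Term → CourseID is preserved.
Title, Credits → Instr is preserved.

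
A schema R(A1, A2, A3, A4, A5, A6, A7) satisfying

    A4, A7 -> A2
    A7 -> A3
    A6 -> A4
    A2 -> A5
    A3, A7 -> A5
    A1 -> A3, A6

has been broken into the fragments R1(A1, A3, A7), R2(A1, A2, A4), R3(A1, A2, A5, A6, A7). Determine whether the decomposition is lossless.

Chase test. Columns are A1, A2, A3, A4, A5, A6, A7; row i has aⱼ where attribute j ∈ Ri, else bᵢⱼ.
Initial tableau (one row per fragment):
  row 1: a1 b12 a3 b14 b15 b16 a7
  row 2: a1 a2 b23 a4 b25 b26 b27
  row 3: a1 a2 b33 b34 a5 a6 a7
Rows 1 and 3 agree on A7; apply A7→A3 and equate their A3 entries.
Rows 2 and 3 agree on A2; apply A2→A5 and equate their A5 entries.
Rows 1 and 3 agree on A3, A7; apply A3, A7→A5 and equate their A5 entries.
Rows 1 and 2 agree on A1; apply A1→A3, A6 and equate their A3, A6 entries.
Rows 1 and 3 agree on A1; apply A1→A3, A6 and equate their A3, A6 entries.
Rows 1 and 2 agree on A6; apply A6→A4 and equate their A4 entries.
Rows 1 and 3 agree on A6; apply A6→A4 and equate their A4 entries.
Rows 1 and 3 agree on A4, A7; apply A4, A7→A2 and equate their A2 entries.
Row 1 is now all distinguished symbols — the join is lossless.

Yes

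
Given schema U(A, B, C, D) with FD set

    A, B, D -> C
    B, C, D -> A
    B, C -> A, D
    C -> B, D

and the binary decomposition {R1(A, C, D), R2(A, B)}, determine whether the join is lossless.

Common attributes: R1 ∩ R2 = {A}.
No dependency enlarges {A}, so (A)⁺ = {A}.
The closure contains neither all of R1 = {A, C, D} nor all of R2 = {A, B}, so the common attributes are not a superkey of either fragment. The join is lossy.

No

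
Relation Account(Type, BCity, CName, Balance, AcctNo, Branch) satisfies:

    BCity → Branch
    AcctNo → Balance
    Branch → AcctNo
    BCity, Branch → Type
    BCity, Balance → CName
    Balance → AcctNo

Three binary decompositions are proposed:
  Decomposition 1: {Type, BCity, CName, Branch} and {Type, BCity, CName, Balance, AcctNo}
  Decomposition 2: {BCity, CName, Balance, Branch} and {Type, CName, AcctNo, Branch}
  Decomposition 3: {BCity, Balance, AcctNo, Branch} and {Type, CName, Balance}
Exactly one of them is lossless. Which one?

Decomposition 1

Decomposition 1: common = {Type, BCity, CName}, closure = {Type, BCity, CName, Balance, AcctNo, Branch} → lossless.
Decomposition 2: common = {CName, Branch}, closure = {CName, Balance, AcctNo, Branch} → lossy.
Decomposition 3: common = {Balance}, closure = {Balance, AcctNo} → lossy.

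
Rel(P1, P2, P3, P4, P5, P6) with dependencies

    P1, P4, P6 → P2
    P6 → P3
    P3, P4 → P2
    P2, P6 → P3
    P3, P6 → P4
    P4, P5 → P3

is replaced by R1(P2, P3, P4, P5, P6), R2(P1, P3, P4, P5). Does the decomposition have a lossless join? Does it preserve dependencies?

lossy but dependency-preserving

Lossless test: (P3, P4, P5)⁺ = {P2, P3, P4, P5}, which is a superkey of neither fragment — lossy.
Dependency preservation: P1, P4, P6 → P2 is not contained in any single fragment, but the restricted closure of its left-hand side across the fragments still reaches the right-hand side; the remaining FDs each lie inside some fragment. All dependencies are preserved.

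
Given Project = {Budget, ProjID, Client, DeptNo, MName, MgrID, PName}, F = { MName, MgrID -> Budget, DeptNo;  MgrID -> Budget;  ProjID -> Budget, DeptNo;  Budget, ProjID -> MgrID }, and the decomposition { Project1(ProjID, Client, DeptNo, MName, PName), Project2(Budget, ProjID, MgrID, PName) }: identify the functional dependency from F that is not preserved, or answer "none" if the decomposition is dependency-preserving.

MName, MgrID -> Budget, DeptNo

Check MName, MgrID → Budget, DeptNo: no single fragment contains all of {Budget, DeptNo, MName, MgrID}, and the restricted closure of {MName, MgrID} across the fragments never reaches {Budget, DeptNo}.
MgrID → Budget is preserved.
ProjID → Budget, DeptNo is preserved.
Budget, ProjID → MgrID is preserved.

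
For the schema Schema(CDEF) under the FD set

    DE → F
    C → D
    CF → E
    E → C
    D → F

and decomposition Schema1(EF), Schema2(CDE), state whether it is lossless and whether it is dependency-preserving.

lossless but not dependency-preserving

Lossless test: (E)⁺ = {CDEF}, which contains all of one fragment — lossless.
Dependency preservation: the restricted closure of {D} across the fragments never reaches {F}, so D → F cannot be enforced without a join — not preserved.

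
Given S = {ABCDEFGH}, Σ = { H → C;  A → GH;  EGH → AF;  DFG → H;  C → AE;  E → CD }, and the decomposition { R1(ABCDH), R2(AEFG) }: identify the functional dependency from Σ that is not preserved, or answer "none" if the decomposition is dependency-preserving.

Check DFG → H: no single fragment contains all of {DFGH}, and the restricted closure of {DFG} across the fragments never reaches {H}.
H → C is preserved.
A → GH is preserved.
EGH → AF is preserved.
C → AE is preserved.
E → CD is preserved.

DFG → H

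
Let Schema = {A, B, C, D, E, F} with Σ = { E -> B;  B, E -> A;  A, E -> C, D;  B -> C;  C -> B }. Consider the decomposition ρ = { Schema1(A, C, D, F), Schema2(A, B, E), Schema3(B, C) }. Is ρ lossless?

Chase test. Columns are A, B, C, D, E, F; row i has aⱼ where attribute j ∈ Schemai, else bᵢⱼ.
Initial tableau (one row per fragment):
  row 1: a1 b12 a3 a4 b15 a6
  row 2: a1 a2 b23 b24 a5 b26
  row 3: b31 a2 a3 b34 b35 b36
Rows 2 and 3 agree on B; apply B→C and equate their C entries.
Rows 1 and 2 agree on C; apply C→B and equate their B entries.
No row becomes fully distinguished — the join is lossy.

No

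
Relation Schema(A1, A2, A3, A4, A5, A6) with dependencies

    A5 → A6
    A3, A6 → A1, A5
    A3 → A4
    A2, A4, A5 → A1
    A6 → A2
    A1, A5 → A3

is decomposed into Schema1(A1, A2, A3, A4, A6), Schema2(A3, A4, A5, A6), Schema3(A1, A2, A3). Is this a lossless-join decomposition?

Chase test. Columns are A1, A2, A3, A4, A5, A6; row i has aⱼ where attribute j ∈ Schemai, else bᵢⱼ.
Initial tableau (one row per fragment):
  row 1: a1 a2 a3 a4 b15 a6
  row 2: b21 b22 a3 a4 a5 a6
  row 3: a1 a2 a3 b34 b35 b36
Rows 1 and 2 agree on A3, A6; apply A3, A6→A1, A5 and equate their A1, A5 entries.
Rows 1 and 3 agree on A3; apply A3→A4 and equate their A4 entries.
Rows 1 and 2 agree on A6; apply A6→A2 and equate their A2 entries.
Row 1 is now all distinguished symbols — the join is lossless.

Yes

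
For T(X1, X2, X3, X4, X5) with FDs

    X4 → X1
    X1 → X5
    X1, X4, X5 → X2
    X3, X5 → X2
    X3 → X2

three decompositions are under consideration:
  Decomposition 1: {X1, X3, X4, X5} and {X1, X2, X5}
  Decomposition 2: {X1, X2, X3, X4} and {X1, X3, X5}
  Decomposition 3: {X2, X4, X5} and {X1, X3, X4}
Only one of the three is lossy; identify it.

Decomposition 1

Decomposition 1: common = {X1, X5}, closure = {X1, X5} → lossy.
Decomposition 2: common = {X1, X3}, closure = {X1, X2, X3, X5} → lossless.
Decomposition 3: common = {X4}, closure = {X1, X2, X4, X5} → lossless.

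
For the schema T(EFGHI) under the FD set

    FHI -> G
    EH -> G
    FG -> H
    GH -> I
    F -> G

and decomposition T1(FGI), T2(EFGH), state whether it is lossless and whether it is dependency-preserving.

lossless but not dependency-preserving

Lossless test: (FG)⁺ = {FGHI}, which contains all of one fragment — lossless.
Dependency preservation: the restricted closure of {GH} across the fragments never reaches {I}, so GH → I cannot be enforced without a join — not preserved.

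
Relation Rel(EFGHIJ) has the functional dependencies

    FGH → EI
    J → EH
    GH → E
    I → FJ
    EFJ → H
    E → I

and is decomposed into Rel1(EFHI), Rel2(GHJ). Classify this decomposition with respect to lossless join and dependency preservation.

Lossless test: (H)⁺ = {H}, which is a superkey of neither fragment — lossy.
Dependency preservation: the restricted closure of {FGH} across the fragments never reaches {EI}, so FGH → EI cannot be enforced without a join — not preserved.

lossy and not dependency-preserving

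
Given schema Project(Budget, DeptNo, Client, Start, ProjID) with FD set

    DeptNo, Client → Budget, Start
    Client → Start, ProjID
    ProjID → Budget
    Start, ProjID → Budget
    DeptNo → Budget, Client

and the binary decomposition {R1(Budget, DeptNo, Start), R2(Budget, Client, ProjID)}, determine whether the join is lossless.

No

Common attributes: R1 ∩ R2 = {Budget}.
No dependency enlarges {Budget}, so (Budget)⁺ = {Budget}.
The closure contains neither all of R1 = {Budget, DeptNo, Start} nor all of R2 = {Budget, Client, ProjID}, so the common attributes are not a superkey of either fragment. The join is lossy.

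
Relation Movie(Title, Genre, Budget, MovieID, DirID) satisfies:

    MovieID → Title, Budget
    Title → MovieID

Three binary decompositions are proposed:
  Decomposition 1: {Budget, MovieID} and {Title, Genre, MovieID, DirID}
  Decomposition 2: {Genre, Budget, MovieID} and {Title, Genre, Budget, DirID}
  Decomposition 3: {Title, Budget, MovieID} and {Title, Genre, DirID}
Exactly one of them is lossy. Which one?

Decomposition 1: common = {MovieID}, closure = {Title, Budget, MovieID} → lossless.
Decomposition 2: common = {Genre, Budget}, closure = {Genre, Budget} → lossy.
Decomposition 3: common = {Title}, closure = {Title, Budget, MovieID} → lossless.

Decomposition 2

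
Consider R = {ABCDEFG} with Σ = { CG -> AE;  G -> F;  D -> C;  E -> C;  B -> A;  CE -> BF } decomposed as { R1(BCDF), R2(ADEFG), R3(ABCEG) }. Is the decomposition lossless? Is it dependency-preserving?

Lossless test (chase): Rows 2 and 3 agree on G; apply G→F and equate their F entries. Rows 1 and 2 agree on D; apply D→C and equate their C entries. Rows 1 and 3 agree on B; apply B→A and equate their A entries. Rows 2 and 3 agree on CE; apply CE→BF and equate their BF entries. Row 2 is now all distinguished symbols — the join is lossless.
Dependency preservation: CE → BF is not contained in any single fragment, but the restricted closure of its left-hand side across the fragments still reaches the right-hand side; the remaining FDs each lie inside some fragment. All dependencies are preserved.

lossless and dependency-preserving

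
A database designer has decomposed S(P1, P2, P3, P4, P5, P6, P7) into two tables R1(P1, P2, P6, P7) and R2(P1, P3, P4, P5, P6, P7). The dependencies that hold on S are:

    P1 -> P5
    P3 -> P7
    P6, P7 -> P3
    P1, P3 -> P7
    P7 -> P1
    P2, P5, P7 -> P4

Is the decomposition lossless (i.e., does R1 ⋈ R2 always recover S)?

No

Common attributes: R1 ∩ R2 = {P1, P6, P7}.
Closure of {P1, P6, P7}: P1 → P5 applies, adding P5; P6, P7 → P3 applies, adding P3. So (P1, P6, P7)⁺ = {P1, P3, P5, P6, P7}.
The closure contains neither all of R1 = {P1, P2, P6, P7} nor all of R2 = {P1, P3, P4, P5, P6, P7}, so the common attributes are not a superkey of either fragment. The join is lossy.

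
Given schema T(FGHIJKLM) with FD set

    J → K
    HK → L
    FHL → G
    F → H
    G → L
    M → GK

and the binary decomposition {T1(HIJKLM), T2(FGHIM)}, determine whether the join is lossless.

Common attributes: T1 ∩ T2 = {HIM}.
Closure of {HIM}: M → GK applies, adding GK; HK → L applies, adding L. So (HIM)⁺ = {GHIKLM}.
The closure contains neither all of T1 = {HIJKLM} nor all of T2 = {FGHIM}, so the common attributes are not a superkey of either fragment. The join is lossy.

No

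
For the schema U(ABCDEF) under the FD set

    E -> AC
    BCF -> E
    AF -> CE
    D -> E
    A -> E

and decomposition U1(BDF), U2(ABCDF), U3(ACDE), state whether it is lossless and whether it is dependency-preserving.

Lossless test (chase): Rows 1 and 2 agree on D; apply D→E and equate their E entries. Rows 1 and 3 agree on D; apply D→E and equate their E entries. Rows 1 and 2 agree on E; apply E→AC and equate their AC entries. Row 1 is now all distinguished symbols — the join is lossless.
Dependency preservation: BCF → E; AF → CE are not contained in any single fragment, but the restricted closure of each left-hand side across the fragments still reaches the right-hand side; the remaining FDs each lie inside some fragment. All dependencies are preserved.

lossless and dependency-preserving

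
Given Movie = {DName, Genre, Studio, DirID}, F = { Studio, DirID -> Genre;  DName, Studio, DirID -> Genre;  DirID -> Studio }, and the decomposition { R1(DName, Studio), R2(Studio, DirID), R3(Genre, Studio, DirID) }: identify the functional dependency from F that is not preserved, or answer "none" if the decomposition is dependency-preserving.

Studio, DirID → Genre lies within R3.
DName, Studio, DirID → Genre: restricted closure across fragments reaches Genre.
DirID → Studio lies within R2.
Every dependency is enforceable on the fragments, so the decomposition is dependency-preserving.

none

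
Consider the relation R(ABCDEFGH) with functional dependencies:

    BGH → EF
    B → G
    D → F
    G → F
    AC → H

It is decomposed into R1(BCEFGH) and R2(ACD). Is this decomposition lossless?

No

Common attributes: R1 ∩ R2 = {C}.
No dependency enlarges {C}, so (C)⁺ = {C}.
The closure contains neither all of R1 = {BCEFGH} nor all of R2 = {ACD}, so the common attributes are not a superkey of either fragment. The join is lossy.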